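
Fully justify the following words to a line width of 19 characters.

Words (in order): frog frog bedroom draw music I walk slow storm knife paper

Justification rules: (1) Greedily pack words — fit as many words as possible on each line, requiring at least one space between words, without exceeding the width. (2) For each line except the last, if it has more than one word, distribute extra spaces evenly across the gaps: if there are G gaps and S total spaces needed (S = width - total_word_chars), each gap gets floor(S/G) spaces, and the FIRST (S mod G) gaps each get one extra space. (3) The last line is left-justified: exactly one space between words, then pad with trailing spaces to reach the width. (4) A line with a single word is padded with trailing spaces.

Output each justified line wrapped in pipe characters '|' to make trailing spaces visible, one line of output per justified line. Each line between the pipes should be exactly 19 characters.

Answer: |frog  frog  bedroom|
|draw  music  I walk|
|slow   storm  knife|
|paper              |

Derivation:
Line 1: ['frog', 'frog', 'bedroom'] (min_width=17, slack=2)
Line 2: ['draw', 'music', 'I', 'walk'] (min_width=17, slack=2)
Line 3: ['slow', 'storm', 'knife'] (min_width=16, slack=3)
Line 4: ['paper'] (min_width=5, slack=14)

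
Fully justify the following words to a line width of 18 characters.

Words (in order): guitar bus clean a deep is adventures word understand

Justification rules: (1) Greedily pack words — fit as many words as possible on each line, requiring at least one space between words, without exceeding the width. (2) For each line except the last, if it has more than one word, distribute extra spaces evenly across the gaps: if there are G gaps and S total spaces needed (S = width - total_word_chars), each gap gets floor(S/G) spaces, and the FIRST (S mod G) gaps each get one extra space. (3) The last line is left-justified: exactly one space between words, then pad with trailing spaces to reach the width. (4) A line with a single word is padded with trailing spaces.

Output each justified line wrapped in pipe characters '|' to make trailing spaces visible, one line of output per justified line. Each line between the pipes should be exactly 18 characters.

Line 1: ['guitar', 'bus', 'clean', 'a'] (min_width=18, slack=0)
Line 2: ['deep', 'is', 'adventures'] (min_width=18, slack=0)
Line 3: ['word', 'understand'] (min_width=15, slack=3)

Answer: |guitar bus clean a|
|deep is adventures|
|word understand   |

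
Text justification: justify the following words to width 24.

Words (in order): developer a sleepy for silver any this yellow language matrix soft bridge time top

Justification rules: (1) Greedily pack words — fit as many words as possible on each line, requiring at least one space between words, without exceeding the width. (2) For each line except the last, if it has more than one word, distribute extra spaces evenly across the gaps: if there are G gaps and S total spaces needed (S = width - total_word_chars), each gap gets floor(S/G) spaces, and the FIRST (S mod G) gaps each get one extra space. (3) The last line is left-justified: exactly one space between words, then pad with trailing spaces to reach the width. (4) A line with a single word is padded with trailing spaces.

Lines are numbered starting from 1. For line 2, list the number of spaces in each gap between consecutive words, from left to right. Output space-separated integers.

Answer: 2 2 1

Derivation:
Line 1: ['developer', 'a', 'sleepy', 'for'] (min_width=22, slack=2)
Line 2: ['silver', 'any', 'this', 'yellow'] (min_width=22, slack=2)
Line 3: ['language', 'matrix', 'soft'] (min_width=20, slack=4)
Line 4: ['bridge', 'time', 'top'] (min_width=15, slack=9)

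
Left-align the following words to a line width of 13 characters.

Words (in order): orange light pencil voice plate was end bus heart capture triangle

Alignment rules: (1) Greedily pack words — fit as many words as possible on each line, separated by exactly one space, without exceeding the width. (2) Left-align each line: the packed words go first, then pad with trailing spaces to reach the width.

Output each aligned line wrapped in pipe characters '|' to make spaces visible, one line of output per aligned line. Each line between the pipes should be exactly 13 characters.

Answer: |orange light |
|pencil voice |
|plate was end|
|bus heart    |
|capture      |
|triangle     |

Derivation:
Line 1: ['orange', 'light'] (min_width=12, slack=1)
Line 2: ['pencil', 'voice'] (min_width=12, slack=1)
Line 3: ['plate', 'was', 'end'] (min_width=13, slack=0)
Line 4: ['bus', 'heart'] (min_width=9, slack=4)
Line 5: ['capture'] (min_width=7, slack=6)
Line 6: ['triangle'] (min_width=8, slack=5)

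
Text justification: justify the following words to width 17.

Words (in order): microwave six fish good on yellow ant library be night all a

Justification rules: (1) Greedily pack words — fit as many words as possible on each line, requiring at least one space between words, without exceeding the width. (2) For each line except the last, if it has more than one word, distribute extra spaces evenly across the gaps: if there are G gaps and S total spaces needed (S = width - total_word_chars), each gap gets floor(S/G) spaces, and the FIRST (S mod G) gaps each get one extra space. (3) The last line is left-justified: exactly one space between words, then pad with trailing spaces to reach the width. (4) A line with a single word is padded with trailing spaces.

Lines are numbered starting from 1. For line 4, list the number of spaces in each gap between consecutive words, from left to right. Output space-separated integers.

Answer: 2 1

Derivation:
Line 1: ['microwave', 'six'] (min_width=13, slack=4)
Line 2: ['fish', 'good', 'on'] (min_width=12, slack=5)
Line 3: ['yellow', 'ant'] (min_width=10, slack=7)
Line 4: ['library', 'be', 'night'] (min_width=16, slack=1)
Line 5: ['all', 'a'] (min_width=5, slack=12)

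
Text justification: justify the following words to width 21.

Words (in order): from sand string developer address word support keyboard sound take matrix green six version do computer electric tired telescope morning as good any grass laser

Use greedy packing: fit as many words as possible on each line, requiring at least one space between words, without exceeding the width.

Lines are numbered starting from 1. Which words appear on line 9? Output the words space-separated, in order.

Line 1: ['from', 'sand', 'string'] (min_width=16, slack=5)
Line 2: ['developer', 'address'] (min_width=17, slack=4)
Line 3: ['word', 'support', 'keyboard'] (min_width=21, slack=0)
Line 4: ['sound', 'take', 'matrix'] (min_width=17, slack=4)
Line 5: ['green', 'six', 'version', 'do'] (min_width=20, slack=1)
Line 6: ['computer', 'electric'] (min_width=17, slack=4)
Line 7: ['tired', 'telescope'] (min_width=15, slack=6)
Line 8: ['morning', 'as', 'good', 'any'] (min_width=19, slack=2)
Line 9: ['grass', 'laser'] (min_width=11, slack=10)

Answer: grass laser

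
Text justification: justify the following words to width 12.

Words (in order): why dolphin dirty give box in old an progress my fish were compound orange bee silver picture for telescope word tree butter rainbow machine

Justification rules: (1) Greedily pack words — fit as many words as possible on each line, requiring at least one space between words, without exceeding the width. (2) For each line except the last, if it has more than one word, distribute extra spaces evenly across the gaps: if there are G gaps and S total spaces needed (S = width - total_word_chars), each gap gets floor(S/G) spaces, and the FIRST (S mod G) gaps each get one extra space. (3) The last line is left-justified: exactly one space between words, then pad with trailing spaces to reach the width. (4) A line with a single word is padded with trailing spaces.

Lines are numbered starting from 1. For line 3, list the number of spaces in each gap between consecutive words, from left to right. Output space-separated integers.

Line 1: ['why', 'dolphin'] (min_width=11, slack=1)
Line 2: ['dirty', 'give'] (min_width=10, slack=2)
Line 3: ['box', 'in', 'old'] (min_width=10, slack=2)
Line 4: ['an', 'progress'] (min_width=11, slack=1)
Line 5: ['my', 'fish', 'were'] (min_width=12, slack=0)
Line 6: ['compound'] (min_width=8, slack=4)
Line 7: ['orange', 'bee'] (min_width=10, slack=2)
Line 8: ['silver'] (min_width=6, slack=6)
Line 9: ['picture', 'for'] (min_width=11, slack=1)
Line 10: ['telescope'] (min_width=9, slack=3)
Line 11: ['word', 'tree'] (min_width=9, slack=3)
Line 12: ['butter'] (min_width=6, slack=6)
Line 13: ['rainbow'] (min_width=7, slack=5)
Line 14: ['machine'] (min_width=7, slack=5)

Answer: 2 2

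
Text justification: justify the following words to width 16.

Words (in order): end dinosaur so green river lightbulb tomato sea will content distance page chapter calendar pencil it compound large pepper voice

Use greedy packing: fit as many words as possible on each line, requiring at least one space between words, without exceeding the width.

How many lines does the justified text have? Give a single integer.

Answer: 9

Derivation:
Line 1: ['end', 'dinosaur', 'so'] (min_width=15, slack=1)
Line 2: ['green', 'river'] (min_width=11, slack=5)
Line 3: ['lightbulb', 'tomato'] (min_width=16, slack=0)
Line 4: ['sea', 'will', 'content'] (min_width=16, slack=0)
Line 5: ['distance', 'page'] (min_width=13, slack=3)
Line 6: ['chapter', 'calendar'] (min_width=16, slack=0)
Line 7: ['pencil', 'it'] (min_width=9, slack=7)
Line 8: ['compound', 'large'] (min_width=14, slack=2)
Line 9: ['pepper', 'voice'] (min_width=12, slack=4)
Total lines: 9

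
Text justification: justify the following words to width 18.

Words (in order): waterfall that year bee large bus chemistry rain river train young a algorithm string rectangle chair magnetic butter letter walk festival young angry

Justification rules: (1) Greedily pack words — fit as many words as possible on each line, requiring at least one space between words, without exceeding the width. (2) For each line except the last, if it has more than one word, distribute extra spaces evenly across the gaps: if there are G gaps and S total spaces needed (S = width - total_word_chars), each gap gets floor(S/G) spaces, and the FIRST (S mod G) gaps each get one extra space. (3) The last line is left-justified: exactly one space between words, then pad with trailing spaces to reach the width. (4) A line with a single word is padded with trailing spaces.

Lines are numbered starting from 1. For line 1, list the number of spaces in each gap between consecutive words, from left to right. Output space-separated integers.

Answer: 5

Derivation:
Line 1: ['waterfall', 'that'] (min_width=14, slack=4)
Line 2: ['year', 'bee', 'large', 'bus'] (min_width=18, slack=0)
Line 3: ['chemistry', 'rain'] (min_width=14, slack=4)
Line 4: ['river', 'train', 'young'] (min_width=17, slack=1)
Line 5: ['a', 'algorithm', 'string'] (min_width=18, slack=0)
Line 6: ['rectangle', 'chair'] (min_width=15, slack=3)
Line 7: ['magnetic', 'butter'] (min_width=15, slack=3)
Line 8: ['letter', 'walk'] (min_width=11, slack=7)
Line 9: ['festival', 'young'] (min_width=14, slack=4)
Line 10: ['angry'] (min_width=5, slack=13)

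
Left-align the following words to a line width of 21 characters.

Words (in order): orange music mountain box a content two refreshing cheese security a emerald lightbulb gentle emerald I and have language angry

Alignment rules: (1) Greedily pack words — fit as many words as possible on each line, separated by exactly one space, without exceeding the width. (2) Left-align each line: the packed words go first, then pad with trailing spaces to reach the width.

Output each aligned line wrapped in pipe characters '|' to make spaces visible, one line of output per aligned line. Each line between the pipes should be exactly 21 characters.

Line 1: ['orange', 'music', 'mountain'] (min_width=21, slack=0)
Line 2: ['box', 'a', 'content', 'two'] (min_width=17, slack=4)
Line 3: ['refreshing', 'cheese'] (min_width=17, slack=4)
Line 4: ['security', 'a', 'emerald'] (min_width=18, slack=3)
Line 5: ['lightbulb', 'gentle'] (min_width=16, slack=5)
Line 6: ['emerald', 'I', 'and', 'have'] (min_width=18, slack=3)
Line 7: ['language', 'angry'] (min_width=14, slack=7)

Answer: |orange music mountain|
|box a content two    |
|refreshing cheese    |
|security a emerald   |
|lightbulb gentle     |
|emerald I and have   |
|language angry       |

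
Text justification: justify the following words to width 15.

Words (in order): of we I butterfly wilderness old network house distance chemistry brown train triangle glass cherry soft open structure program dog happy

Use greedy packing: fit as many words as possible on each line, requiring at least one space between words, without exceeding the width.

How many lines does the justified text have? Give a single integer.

Answer: 12

Derivation:
Line 1: ['of', 'we', 'I'] (min_width=7, slack=8)
Line 2: ['butterfly'] (min_width=9, slack=6)
Line 3: ['wilderness', 'old'] (min_width=14, slack=1)
Line 4: ['network', 'house'] (min_width=13, slack=2)
Line 5: ['distance'] (min_width=8, slack=7)
Line 6: ['chemistry', 'brown'] (min_width=15, slack=0)
Line 7: ['train', 'triangle'] (min_width=14, slack=1)
Line 8: ['glass', 'cherry'] (min_width=12, slack=3)
Line 9: ['soft', 'open'] (min_width=9, slack=6)
Line 10: ['structure'] (min_width=9, slack=6)
Line 11: ['program', 'dog'] (min_width=11, slack=4)
Line 12: ['happy'] (min_width=5, slack=10)
Total lines: 12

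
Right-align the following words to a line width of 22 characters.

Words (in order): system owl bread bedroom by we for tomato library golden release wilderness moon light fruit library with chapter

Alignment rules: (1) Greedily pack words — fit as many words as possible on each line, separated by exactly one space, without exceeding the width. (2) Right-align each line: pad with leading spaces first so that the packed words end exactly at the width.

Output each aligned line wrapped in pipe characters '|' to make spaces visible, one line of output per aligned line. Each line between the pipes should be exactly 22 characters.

Answer: |      system owl bread|
|     bedroom by we for|
| tomato library golden|
|    release wilderness|
|      moon light fruit|
|  library with chapter|

Derivation:
Line 1: ['system', 'owl', 'bread'] (min_width=16, slack=6)
Line 2: ['bedroom', 'by', 'we', 'for'] (min_width=17, slack=5)
Line 3: ['tomato', 'library', 'golden'] (min_width=21, slack=1)
Line 4: ['release', 'wilderness'] (min_width=18, slack=4)
Line 5: ['moon', 'light', 'fruit'] (min_width=16, slack=6)
Line 6: ['library', 'with', 'chapter'] (min_width=20, slack=2)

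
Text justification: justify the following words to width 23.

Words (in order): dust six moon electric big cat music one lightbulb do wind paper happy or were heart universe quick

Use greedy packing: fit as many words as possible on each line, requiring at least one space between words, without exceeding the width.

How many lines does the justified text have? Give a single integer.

Line 1: ['dust', 'six', 'moon', 'electric'] (min_width=22, slack=1)
Line 2: ['big', 'cat', 'music', 'one'] (min_width=17, slack=6)
Line 3: ['lightbulb', 'do', 'wind', 'paper'] (min_width=23, slack=0)
Line 4: ['happy', 'or', 'were', 'heart'] (min_width=19, slack=4)
Line 5: ['universe', 'quick'] (min_width=14, slack=9)
Total lines: 5

Answer: 5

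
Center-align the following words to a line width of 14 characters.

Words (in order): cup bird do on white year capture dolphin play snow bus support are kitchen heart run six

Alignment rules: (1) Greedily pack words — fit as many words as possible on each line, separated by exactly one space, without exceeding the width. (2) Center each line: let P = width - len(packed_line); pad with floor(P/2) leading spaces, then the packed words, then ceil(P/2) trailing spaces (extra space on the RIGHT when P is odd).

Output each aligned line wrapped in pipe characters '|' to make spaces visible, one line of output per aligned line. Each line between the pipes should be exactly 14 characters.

Line 1: ['cup', 'bird', 'do', 'on'] (min_width=14, slack=0)
Line 2: ['white', 'year'] (min_width=10, slack=4)
Line 3: ['capture'] (min_width=7, slack=7)
Line 4: ['dolphin', 'play'] (min_width=12, slack=2)
Line 5: ['snow', 'bus'] (min_width=8, slack=6)
Line 6: ['support', 'are'] (min_width=11, slack=3)
Line 7: ['kitchen', 'heart'] (min_width=13, slack=1)
Line 8: ['run', 'six'] (min_width=7, slack=7)

Answer: |cup bird do on|
|  white year  |
|   capture    |
| dolphin play |
|   snow bus   |
| support are  |
|kitchen heart |
|   run six    |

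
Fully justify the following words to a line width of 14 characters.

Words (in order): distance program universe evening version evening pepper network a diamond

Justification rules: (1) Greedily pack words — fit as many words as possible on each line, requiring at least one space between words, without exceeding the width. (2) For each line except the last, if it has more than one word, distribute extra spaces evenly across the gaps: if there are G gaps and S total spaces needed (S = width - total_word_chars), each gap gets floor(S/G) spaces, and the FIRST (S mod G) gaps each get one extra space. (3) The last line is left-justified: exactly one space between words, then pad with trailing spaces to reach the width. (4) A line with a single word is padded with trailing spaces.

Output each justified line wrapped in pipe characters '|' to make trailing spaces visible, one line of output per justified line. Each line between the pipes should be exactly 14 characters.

Answer: |distance      |
|program       |
|universe      |
|evening       |
|version       |
|evening pepper|
|network      a|
|diamond       |

Derivation:
Line 1: ['distance'] (min_width=8, slack=6)
Line 2: ['program'] (min_width=7, slack=7)
Line 3: ['universe'] (min_width=8, slack=6)
Line 4: ['evening'] (min_width=7, slack=7)
Line 5: ['version'] (min_width=7, slack=7)
Line 6: ['evening', 'pepper'] (min_width=14, slack=0)
Line 7: ['network', 'a'] (min_width=9, slack=5)
Line 8: ['diamond'] (min_width=7, slack=7)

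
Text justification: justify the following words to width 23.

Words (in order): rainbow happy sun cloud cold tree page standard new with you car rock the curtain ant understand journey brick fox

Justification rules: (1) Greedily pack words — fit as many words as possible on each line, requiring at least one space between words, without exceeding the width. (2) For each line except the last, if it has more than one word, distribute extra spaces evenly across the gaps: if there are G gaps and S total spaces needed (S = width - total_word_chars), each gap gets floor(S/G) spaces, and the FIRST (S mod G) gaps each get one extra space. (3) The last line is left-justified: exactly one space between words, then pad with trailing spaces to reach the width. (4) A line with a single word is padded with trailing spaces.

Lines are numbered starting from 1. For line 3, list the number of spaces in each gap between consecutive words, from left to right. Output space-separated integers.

Line 1: ['rainbow', 'happy', 'sun', 'cloud'] (min_width=23, slack=0)
Line 2: ['cold', 'tree', 'page', 'standard'] (min_width=23, slack=0)
Line 3: ['new', 'with', 'you', 'car', 'rock'] (min_width=21, slack=2)
Line 4: ['the', 'curtain', 'ant'] (min_width=15, slack=8)
Line 5: ['understand', 'journey'] (min_width=18, slack=5)
Line 6: ['brick', 'fox'] (min_width=9, slack=14)

Answer: 2 2 1 1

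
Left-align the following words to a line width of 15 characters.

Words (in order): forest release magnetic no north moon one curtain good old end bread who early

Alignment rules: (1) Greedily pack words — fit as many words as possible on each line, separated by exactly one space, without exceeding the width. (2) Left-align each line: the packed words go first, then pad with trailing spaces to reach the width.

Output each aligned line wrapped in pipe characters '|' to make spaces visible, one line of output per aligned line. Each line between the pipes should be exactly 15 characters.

Line 1: ['forest', 'release'] (min_width=14, slack=1)
Line 2: ['magnetic', 'no'] (min_width=11, slack=4)
Line 3: ['north', 'moon', 'one'] (min_width=14, slack=1)
Line 4: ['curtain', 'good'] (min_width=12, slack=3)
Line 5: ['old', 'end', 'bread'] (min_width=13, slack=2)
Line 6: ['who', 'early'] (min_width=9, slack=6)

Answer: |forest release |
|magnetic no    |
|north moon one |
|curtain good   |
|old end bread  |
|who early      |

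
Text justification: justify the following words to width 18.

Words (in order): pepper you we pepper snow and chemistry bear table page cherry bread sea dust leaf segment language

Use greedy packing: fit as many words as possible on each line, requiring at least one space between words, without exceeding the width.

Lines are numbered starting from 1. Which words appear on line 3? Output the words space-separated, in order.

Line 1: ['pepper', 'you', 'we'] (min_width=13, slack=5)
Line 2: ['pepper', 'snow', 'and'] (min_width=15, slack=3)
Line 3: ['chemistry', 'bear'] (min_width=14, slack=4)
Line 4: ['table', 'page', 'cherry'] (min_width=17, slack=1)
Line 5: ['bread', 'sea', 'dust'] (min_width=14, slack=4)
Line 6: ['leaf', 'segment'] (min_width=12, slack=6)
Line 7: ['language'] (min_width=8, slack=10)

Answer: chemistry bear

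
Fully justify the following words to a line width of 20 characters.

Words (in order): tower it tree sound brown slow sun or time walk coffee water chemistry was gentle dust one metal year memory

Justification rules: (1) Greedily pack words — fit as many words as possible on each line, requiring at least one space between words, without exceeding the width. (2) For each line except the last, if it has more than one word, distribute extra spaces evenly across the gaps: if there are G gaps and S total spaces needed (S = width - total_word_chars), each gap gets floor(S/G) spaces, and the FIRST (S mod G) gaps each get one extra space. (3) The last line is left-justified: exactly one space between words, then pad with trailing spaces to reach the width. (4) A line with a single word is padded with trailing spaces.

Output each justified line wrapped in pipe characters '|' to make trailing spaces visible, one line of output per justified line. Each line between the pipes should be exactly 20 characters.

Line 1: ['tower', 'it', 'tree', 'sound'] (min_width=19, slack=1)
Line 2: ['brown', 'slow', 'sun', 'or'] (min_width=17, slack=3)
Line 3: ['time', 'walk', 'coffee'] (min_width=16, slack=4)
Line 4: ['water', 'chemistry', 'was'] (min_width=19, slack=1)
Line 5: ['gentle', 'dust', 'one'] (min_width=15, slack=5)
Line 6: ['metal', 'year', 'memory'] (min_width=17, slack=3)

Answer: |tower  it tree sound|
|brown  slow  sun  or|
|time   walk   coffee|
|water  chemistry was|
|gentle    dust   one|
|metal year memory   |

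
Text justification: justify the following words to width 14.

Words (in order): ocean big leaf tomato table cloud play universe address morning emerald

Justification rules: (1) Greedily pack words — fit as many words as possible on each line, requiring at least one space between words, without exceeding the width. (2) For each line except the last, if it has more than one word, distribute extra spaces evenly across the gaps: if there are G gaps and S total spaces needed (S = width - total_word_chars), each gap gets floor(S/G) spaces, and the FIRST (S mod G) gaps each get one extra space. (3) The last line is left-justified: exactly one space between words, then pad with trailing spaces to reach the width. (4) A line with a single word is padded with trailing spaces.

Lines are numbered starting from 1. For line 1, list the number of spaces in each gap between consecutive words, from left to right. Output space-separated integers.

Line 1: ['ocean', 'big', 'leaf'] (min_width=14, slack=0)
Line 2: ['tomato', 'table'] (min_width=12, slack=2)
Line 3: ['cloud', 'play'] (min_width=10, slack=4)
Line 4: ['universe'] (min_width=8, slack=6)
Line 5: ['address'] (min_width=7, slack=7)
Line 6: ['morning'] (min_width=7, slack=7)
Line 7: ['emerald'] (min_width=7, slack=7)

Answer: 1 1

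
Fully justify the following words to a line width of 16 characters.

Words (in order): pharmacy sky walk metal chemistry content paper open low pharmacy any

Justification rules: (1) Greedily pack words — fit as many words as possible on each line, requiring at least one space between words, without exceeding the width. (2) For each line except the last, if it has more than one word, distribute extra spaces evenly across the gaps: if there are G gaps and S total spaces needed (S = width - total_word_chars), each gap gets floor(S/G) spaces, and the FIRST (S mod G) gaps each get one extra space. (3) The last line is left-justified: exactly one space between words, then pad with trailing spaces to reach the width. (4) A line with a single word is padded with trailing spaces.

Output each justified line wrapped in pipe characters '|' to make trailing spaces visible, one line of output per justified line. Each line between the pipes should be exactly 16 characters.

Line 1: ['pharmacy', 'sky'] (min_width=12, slack=4)
Line 2: ['walk', 'metal'] (min_width=10, slack=6)
Line 3: ['chemistry'] (min_width=9, slack=7)
Line 4: ['content', 'paper'] (min_width=13, slack=3)
Line 5: ['open', 'low'] (min_width=8, slack=8)
Line 6: ['pharmacy', 'any'] (min_width=12, slack=4)

Answer: |pharmacy     sky|
|walk       metal|
|chemistry       |
|content    paper|
|open         low|
|pharmacy any    |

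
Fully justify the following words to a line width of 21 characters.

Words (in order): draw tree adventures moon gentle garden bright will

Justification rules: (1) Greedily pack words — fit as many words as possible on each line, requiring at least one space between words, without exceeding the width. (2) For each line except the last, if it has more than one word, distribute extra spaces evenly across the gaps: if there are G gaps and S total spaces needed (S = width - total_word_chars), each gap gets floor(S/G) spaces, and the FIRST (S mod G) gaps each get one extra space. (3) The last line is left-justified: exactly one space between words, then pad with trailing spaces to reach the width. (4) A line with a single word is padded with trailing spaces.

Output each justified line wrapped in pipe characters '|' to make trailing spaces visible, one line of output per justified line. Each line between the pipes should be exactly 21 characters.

Line 1: ['draw', 'tree', 'adventures'] (min_width=20, slack=1)
Line 2: ['moon', 'gentle', 'garden'] (min_width=18, slack=3)
Line 3: ['bright', 'will'] (min_width=11, slack=10)

Answer: |draw  tree adventures|
|moon   gentle  garden|
|bright will          |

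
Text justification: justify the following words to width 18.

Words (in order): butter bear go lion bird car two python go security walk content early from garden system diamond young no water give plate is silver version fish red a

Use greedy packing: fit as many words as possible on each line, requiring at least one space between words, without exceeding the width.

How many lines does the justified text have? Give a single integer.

Answer: 9

Derivation:
Line 1: ['butter', 'bear', 'go'] (min_width=14, slack=4)
Line 2: ['lion', 'bird', 'car', 'two'] (min_width=17, slack=1)
Line 3: ['python', 'go', 'security'] (min_width=18, slack=0)
Line 4: ['walk', 'content', 'early'] (min_width=18, slack=0)
Line 5: ['from', 'garden', 'system'] (min_width=18, slack=0)
Line 6: ['diamond', 'young', 'no'] (min_width=16, slack=2)
Line 7: ['water', 'give', 'plate'] (min_width=16, slack=2)
Line 8: ['is', 'silver', 'version'] (min_width=17, slack=1)
Line 9: ['fish', 'red', 'a'] (min_width=10, slack=8)
Total lines: 9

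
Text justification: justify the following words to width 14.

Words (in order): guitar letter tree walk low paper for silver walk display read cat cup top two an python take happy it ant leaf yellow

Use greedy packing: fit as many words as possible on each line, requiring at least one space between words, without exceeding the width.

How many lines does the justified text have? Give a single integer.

Answer: 10

Derivation:
Line 1: ['guitar', 'letter'] (min_width=13, slack=1)
Line 2: ['tree', 'walk', 'low'] (min_width=13, slack=1)
Line 3: ['paper', 'for'] (min_width=9, slack=5)
Line 4: ['silver', 'walk'] (min_width=11, slack=3)
Line 5: ['display', 'read'] (min_width=12, slack=2)
Line 6: ['cat', 'cup', 'top'] (min_width=11, slack=3)
Line 7: ['two', 'an', 'python'] (min_width=13, slack=1)
Line 8: ['take', 'happy', 'it'] (min_width=13, slack=1)
Line 9: ['ant', 'leaf'] (min_width=8, slack=6)
Line 10: ['yellow'] (min_width=6, slack=8)
Total lines: 10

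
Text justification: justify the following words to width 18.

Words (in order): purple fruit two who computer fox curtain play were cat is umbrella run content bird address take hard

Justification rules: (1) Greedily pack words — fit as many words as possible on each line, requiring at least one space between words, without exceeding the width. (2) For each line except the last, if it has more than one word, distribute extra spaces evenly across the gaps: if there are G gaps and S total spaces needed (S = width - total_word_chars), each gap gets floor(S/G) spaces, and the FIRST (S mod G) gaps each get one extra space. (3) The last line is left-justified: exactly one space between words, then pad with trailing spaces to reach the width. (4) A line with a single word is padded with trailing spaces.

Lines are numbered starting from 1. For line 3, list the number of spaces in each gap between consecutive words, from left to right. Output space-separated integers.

Line 1: ['purple', 'fruit', 'two'] (min_width=16, slack=2)
Line 2: ['who', 'computer', 'fox'] (min_width=16, slack=2)
Line 3: ['curtain', 'play', 'were'] (min_width=17, slack=1)
Line 4: ['cat', 'is', 'umbrella'] (min_width=15, slack=3)
Line 5: ['run', 'content', 'bird'] (min_width=16, slack=2)
Line 6: ['address', 'take', 'hard'] (min_width=17, slack=1)

Answer: 2 1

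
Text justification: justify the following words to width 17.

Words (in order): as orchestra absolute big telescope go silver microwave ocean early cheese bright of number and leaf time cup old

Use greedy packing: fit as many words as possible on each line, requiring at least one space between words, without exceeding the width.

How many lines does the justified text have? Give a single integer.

Line 1: ['as', 'orchestra'] (min_width=12, slack=5)
Line 2: ['absolute', 'big'] (min_width=12, slack=5)
Line 3: ['telescope', 'go'] (min_width=12, slack=5)
Line 4: ['silver', 'microwave'] (min_width=16, slack=1)
Line 5: ['ocean', 'early'] (min_width=11, slack=6)
Line 6: ['cheese', 'bright', 'of'] (min_width=16, slack=1)
Line 7: ['number', 'and', 'leaf'] (min_width=15, slack=2)
Line 8: ['time', 'cup', 'old'] (min_width=12, slack=5)
Total lines: 8

Answer: 8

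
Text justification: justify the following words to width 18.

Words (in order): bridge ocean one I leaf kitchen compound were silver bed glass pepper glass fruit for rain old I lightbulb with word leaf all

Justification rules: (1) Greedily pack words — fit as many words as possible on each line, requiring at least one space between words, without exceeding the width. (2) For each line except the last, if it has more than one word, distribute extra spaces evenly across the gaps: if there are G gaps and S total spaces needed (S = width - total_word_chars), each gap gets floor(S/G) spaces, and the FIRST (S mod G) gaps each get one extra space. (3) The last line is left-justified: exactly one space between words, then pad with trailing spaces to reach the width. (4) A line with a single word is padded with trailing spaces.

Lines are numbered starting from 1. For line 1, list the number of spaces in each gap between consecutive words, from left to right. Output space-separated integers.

Answer: 1 1 1

Derivation:
Line 1: ['bridge', 'ocean', 'one', 'I'] (min_width=18, slack=0)
Line 2: ['leaf', 'kitchen'] (min_width=12, slack=6)
Line 3: ['compound', 'were'] (min_width=13, slack=5)
Line 4: ['silver', 'bed', 'glass'] (min_width=16, slack=2)
Line 5: ['pepper', 'glass', 'fruit'] (min_width=18, slack=0)
Line 6: ['for', 'rain', 'old', 'I'] (min_width=14, slack=4)
Line 7: ['lightbulb', 'with'] (min_width=14, slack=4)
Line 8: ['word', 'leaf', 'all'] (min_width=13, slack=5)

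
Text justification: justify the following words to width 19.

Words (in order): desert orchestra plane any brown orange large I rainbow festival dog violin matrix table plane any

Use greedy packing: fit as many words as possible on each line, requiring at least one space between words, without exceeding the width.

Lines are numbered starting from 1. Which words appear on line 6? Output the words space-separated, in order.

Line 1: ['desert', 'orchestra'] (min_width=16, slack=3)
Line 2: ['plane', 'any', 'brown'] (min_width=15, slack=4)
Line 3: ['orange', 'large', 'I'] (min_width=14, slack=5)
Line 4: ['rainbow', 'festival'] (min_width=16, slack=3)
Line 5: ['dog', 'violin', 'matrix'] (min_width=17, slack=2)
Line 6: ['table', 'plane', 'any'] (min_width=15, slack=4)

Answer: table plane any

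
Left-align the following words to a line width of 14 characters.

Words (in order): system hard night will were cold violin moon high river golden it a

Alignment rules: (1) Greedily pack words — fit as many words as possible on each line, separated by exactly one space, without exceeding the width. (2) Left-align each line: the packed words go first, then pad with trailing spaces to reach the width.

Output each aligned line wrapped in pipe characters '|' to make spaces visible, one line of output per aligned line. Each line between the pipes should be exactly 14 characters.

Line 1: ['system', 'hard'] (min_width=11, slack=3)
Line 2: ['night', 'will'] (min_width=10, slack=4)
Line 3: ['were', 'cold'] (min_width=9, slack=5)
Line 4: ['violin', 'moon'] (min_width=11, slack=3)
Line 5: ['high', 'river'] (min_width=10, slack=4)
Line 6: ['golden', 'it', 'a'] (min_width=11, slack=3)

Answer: |system hard   |
|night will    |
|were cold     |
|violin moon   |
|high river    |
|golden it a   |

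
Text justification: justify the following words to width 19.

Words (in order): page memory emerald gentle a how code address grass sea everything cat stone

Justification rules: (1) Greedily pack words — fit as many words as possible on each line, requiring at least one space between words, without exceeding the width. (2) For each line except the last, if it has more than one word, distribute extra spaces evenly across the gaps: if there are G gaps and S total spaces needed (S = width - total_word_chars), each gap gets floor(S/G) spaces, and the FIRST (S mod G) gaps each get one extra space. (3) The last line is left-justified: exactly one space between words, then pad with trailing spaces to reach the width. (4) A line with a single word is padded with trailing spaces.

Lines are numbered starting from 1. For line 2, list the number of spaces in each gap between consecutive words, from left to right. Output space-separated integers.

Line 1: ['page', 'memory', 'emerald'] (min_width=19, slack=0)
Line 2: ['gentle', 'a', 'how', 'code'] (min_width=17, slack=2)
Line 3: ['address', 'grass', 'sea'] (min_width=17, slack=2)
Line 4: ['everything', 'cat'] (min_width=14, slack=5)
Line 5: ['stone'] (min_width=5, slack=14)

Answer: 2 2 1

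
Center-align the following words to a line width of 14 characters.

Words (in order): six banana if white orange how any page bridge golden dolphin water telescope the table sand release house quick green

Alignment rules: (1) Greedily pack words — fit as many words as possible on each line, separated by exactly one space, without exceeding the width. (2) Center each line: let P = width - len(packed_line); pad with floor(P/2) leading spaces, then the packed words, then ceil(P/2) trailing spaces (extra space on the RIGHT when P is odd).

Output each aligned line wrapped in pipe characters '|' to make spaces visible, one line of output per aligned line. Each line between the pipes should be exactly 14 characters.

Answer: |six banana if |
| white orange |
| how any page |
|bridge golden |
|dolphin water |
|telescope the |
|  table sand  |
|release house |
| quick green  |

Derivation:
Line 1: ['six', 'banana', 'if'] (min_width=13, slack=1)
Line 2: ['white', 'orange'] (min_width=12, slack=2)
Line 3: ['how', 'any', 'page'] (min_width=12, slack=2)
Line 4: ['bridge', 'golden'] (min_width=13, slack=1)
Line 5: ['dolphin', 'water'] (min_width=13, slack=1)
Line 6: ['telescope', 'the'] (min_width=13, slack=1)
Line 7: ['table', 'sand'] (min_width=10, slack=4)
Line 8: ['release', 'house'] (min_width=13, slack=1)
Line 9: ['quick', 'green'] (min_width=11, slack=3)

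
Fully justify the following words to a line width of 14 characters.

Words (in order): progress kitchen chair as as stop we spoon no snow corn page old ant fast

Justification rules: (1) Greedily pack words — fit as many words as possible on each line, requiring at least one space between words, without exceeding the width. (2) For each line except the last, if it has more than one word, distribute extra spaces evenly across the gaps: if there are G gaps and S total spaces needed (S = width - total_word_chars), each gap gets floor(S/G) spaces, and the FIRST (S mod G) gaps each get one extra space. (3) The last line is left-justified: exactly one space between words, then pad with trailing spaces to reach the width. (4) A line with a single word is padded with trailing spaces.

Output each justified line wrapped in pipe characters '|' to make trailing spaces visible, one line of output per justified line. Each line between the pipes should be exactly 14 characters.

Line 1: ['progress'] (min_width=8, slack=6)
Line 2: ['kitchen', 'chair'] (min_width=13, slack=1)
Line 3: ['as', 'as', 'stop', 'we'] (min_width=13, slack=1)
Line 4: ['spoon', 'no', 'snow'] (min_width=13, slack=1)
Line 5: ['corn', 'page', 'old'] (min_width=13, slack=1)
Line 6: ['ant', 'fast'] (min_width=8, slack=6)

Answer: |progress      |
|kitchen  chair|
|as  as stop we|
|spoon  no snow|
|corn  page old|
|ant fast      |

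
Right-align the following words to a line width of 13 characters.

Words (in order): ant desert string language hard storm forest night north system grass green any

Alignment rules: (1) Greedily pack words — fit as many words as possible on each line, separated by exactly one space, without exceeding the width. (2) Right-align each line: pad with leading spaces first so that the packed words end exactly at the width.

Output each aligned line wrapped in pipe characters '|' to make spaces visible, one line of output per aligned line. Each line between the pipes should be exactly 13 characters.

Line 1: ['ant', 'desert'] (min_width=10, slack=3)
Line 2: ['string'] (min_width=6, slack=7)
Line 3: ['language', 'hard'] (min_width=13, slack=0)
Line 4: ['storm', 'forest'] (min_width=12, slack=1)
Line 5: ['night', 'north'] (min_width=11, slack=2)
Line 6: ['system', 'grass'] (min_width=12, slack=1)
Line 7: ['green', 'any'] (min_width=9, slack=4)

Answer: |   ant desert|
|       string|
|language hard|
| storm forest|
|  night north|
| system grass|
|    green any|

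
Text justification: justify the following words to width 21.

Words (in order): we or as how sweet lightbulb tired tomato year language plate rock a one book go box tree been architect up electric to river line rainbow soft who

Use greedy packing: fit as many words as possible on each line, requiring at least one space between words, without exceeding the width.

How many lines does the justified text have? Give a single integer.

Answer: 8

Derivation:
Line 1: ['we', 'or', 'as', 'how', 'sweet'] (min_width=18, slack=3)
Line 2: ['lightbulb', 'tired'] (min_width=15, slack=6)
Line 3: ['tomato', 'year', 'language'] (min_width=20, slack=1)
Line 4: ['plate', 'rock', 'a', 'one', 'book'] (min_width=21, slack=0)
Line 5: ['go', 'box', 'tree', 'been'] (min_width=16, slack=5)
Line 6: ['architect', 'up', 'electric'] (min_width=21, slack=0)
Line 7: ['to', 'river', 'line', 'rainbow'] (min_width=21, slack=0)
Line 8: ['soft', 'who'] (min_width=8, slack=13)
Total lines: 8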